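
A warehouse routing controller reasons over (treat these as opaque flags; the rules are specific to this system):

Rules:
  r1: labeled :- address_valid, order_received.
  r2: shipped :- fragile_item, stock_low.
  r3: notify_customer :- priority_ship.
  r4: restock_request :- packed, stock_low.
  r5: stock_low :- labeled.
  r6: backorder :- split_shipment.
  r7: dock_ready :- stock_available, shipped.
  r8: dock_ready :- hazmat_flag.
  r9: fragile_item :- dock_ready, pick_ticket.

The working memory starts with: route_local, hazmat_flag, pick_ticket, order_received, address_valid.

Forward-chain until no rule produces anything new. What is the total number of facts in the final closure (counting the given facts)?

10

Round 1: r1 [labeled :- address_valid, order_received.]; r8 [dock_ready :- hazmat_flag.]. Adds labeled, dock_ready.
Round 2: r5 [stock_low :- labeled.]; r9 [fragile_item :- dock_ready, pick_ticket.]. Adds stock_low, fragile_item.
Round 3: r2 [shipped :- fragile_item, stock_low.]. Adds shipped.
Closure: {address_valid, dock_ready, fragile_item, hazmat_flag, labeled, order_received, pick_ticket, route_local, shipped, stock_low} — 10 facts.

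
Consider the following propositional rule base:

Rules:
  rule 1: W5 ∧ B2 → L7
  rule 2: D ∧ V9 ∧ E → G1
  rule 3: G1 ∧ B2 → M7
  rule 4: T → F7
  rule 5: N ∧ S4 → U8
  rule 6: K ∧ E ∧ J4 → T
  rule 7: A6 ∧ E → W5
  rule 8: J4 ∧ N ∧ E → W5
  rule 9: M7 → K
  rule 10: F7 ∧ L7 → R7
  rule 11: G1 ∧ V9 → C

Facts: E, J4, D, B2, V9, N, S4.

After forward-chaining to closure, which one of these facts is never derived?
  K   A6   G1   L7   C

[1] rule 2 [D ∧ V9 ∧ E → G1]; rule 5 [N ∧ S4 → U8]; rule 8 [J4 ∧ N ∧ E → W5]. ⇒ new: G1, U8, W5.
[2] rule 1 [W5 ∧ B2 → L7]; rule 3 [G1 ∧ B2 → M7]; rule 11 [G1 ∧ V9 → C]. ⇒ new: L7, M7, C.
[3] rule 9 [M7 → K]. ⇒ new: K.
[4] rule 6 [K ∧ E ∧ J4 → T]. ⇒ new: T.
[5] rule 4 [T → F7]. ⇒ new: F7.
[6] rule 10 [F7 ∧ L7 → R7]. ⇒ new: R7.
Derived: C (round 2), G1 (round 1), K (round 3), L7 (round 2). A6 never appears in any round.

A6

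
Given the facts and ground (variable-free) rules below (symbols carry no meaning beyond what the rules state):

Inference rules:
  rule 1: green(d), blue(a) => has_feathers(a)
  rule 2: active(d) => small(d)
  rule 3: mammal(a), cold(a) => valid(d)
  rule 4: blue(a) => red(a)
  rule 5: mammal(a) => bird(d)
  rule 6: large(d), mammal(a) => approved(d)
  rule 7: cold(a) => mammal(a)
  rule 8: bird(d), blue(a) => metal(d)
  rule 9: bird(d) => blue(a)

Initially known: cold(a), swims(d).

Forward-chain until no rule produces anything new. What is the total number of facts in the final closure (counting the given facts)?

[1] rule 7 [cold(a) => mammal(a)]. ⇒ new: mammal(a).
[2] rule 3 [mammal(a), cold(a) => valid(d)]; rule 5 [mammal(a) => bird(d)]. ⇒ new: valid(d), bird(d).
[3] rule 9 [bird(d) => blue(a)]. ⇒ new: blue(a).
[4] rule 4 [blue(a) => red(a)]; rule 8 [bird(d), blue(a) => metal(d)]. ⇒ new: red(a), metal(d).
Closure: {bird(d), blue(a), cold(a), mammal(a), metal(d), red(a), swims(d), valid(d)} — 8 facts.

8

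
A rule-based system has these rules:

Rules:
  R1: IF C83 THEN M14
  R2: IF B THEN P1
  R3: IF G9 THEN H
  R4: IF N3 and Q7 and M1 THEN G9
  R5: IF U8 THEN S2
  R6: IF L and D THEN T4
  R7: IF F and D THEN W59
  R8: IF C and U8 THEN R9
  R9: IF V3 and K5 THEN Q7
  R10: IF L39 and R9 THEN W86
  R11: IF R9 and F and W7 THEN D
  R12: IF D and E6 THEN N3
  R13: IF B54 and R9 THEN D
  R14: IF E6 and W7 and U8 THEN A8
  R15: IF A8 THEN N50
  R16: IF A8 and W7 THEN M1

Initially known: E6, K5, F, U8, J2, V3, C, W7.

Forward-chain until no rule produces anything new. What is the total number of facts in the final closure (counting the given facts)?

19

Round 1: R5 [IF U8 THEN S2]; R8 [IF C and U8 THEN R9]; R9 [IF V3 and K5 THEN Q7]; R14 [IF E6 and W7 and U8 THEN A8]. Adds S2, R9, Q7, A8.
Round 2: R11 [IF R9 and F and W7 THEN D]; R15 [IF A8 THEN N50]; R16 [IF A8 and W7 THEN M1]. Adds D, N50, M1.
Round 3: R7 [IF F and D THEN W59]; R12 [IF D and E6 THEN N3]. Adds W59, N3.
Round 4: R4 [IF N3 and Q7 and M1 THEN G9]. Adds G9.
Round 5: R3 [IF G9 THEN H]. Adds H.
Closure: {A8, C, D, E6, F, G9, H, J2, K5, M1, N3, N50, Q7, R9, S2, U8, V3, W59, W7} — 19 facts.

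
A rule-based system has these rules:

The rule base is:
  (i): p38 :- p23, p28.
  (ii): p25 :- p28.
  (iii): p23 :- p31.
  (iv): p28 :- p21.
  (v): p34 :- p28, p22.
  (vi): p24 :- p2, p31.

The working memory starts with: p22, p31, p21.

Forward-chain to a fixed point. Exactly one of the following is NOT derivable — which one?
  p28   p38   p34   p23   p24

p24

Round 1: (iii) [p23 :- p31.]; (iv) [p28 :- p21.]. New: p23, p28.
Round 2: (i) [p38 :- p23, p28.]; (ii) [p25 :- p28.]; (v) [p34 :- p28, p22.]. New: p38, p25, p34.
Derived: p38 (round 2), p34 (round 2), p28 (round 1), p23 (round 1). p24 never appears in any round.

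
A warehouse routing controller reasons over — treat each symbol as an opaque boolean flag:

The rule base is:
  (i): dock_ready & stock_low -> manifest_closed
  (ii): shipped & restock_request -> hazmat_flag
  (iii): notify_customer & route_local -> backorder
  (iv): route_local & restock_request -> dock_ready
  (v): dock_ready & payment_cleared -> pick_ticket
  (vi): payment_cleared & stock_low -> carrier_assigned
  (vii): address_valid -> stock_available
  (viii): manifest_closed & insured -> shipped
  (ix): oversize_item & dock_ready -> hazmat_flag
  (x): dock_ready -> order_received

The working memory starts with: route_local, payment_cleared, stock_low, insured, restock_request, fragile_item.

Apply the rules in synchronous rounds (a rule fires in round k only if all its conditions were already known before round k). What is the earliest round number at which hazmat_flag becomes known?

Round 1 — (iv), (vi), derive dock_ready, carrier_assigned.
Round 2 — (i), (v), (x), derive manifest_closed, pick_ticket, order_received.
Round 3 — (viii), derive shipped.
Round 4 — (ii), derive hazmat_flag.
hazmat_flag first appears in round 4.

4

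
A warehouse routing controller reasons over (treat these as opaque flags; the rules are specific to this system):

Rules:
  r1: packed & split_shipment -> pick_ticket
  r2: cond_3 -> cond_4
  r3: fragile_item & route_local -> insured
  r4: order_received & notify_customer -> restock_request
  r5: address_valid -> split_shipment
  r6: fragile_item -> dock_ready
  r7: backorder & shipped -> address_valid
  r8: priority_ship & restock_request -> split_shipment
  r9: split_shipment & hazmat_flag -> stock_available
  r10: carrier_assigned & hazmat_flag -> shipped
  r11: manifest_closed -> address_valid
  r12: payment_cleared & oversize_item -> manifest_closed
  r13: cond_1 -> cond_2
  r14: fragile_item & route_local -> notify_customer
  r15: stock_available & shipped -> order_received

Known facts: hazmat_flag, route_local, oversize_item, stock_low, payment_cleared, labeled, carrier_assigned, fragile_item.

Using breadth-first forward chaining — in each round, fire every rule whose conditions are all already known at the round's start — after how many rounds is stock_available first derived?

4

Round 1 fires r3, r6, r10, r12, r14, giving insured, dock_ready, shipped, manifest_closed, notify_customer.
Round 2 fires r11, giving address_valid.
Round 3 fires r5, giving split_shipment.
Round 4 fires r9, giving stock_available.
stock_available first appears in round 4.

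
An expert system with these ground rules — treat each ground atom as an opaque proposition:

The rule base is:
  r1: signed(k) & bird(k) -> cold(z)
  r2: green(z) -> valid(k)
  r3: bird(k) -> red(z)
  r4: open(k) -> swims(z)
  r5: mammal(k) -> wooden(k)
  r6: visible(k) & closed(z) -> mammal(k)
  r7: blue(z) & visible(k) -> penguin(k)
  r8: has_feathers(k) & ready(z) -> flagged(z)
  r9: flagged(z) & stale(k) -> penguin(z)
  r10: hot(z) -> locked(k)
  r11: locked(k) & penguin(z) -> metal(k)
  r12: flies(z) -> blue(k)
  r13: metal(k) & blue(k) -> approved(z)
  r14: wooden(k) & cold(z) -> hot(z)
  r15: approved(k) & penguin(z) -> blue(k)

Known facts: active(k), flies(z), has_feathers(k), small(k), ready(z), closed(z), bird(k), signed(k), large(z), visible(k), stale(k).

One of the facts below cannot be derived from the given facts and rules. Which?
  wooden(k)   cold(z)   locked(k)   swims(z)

Round 1 — r1, r3, r6, r8, r12, derive cold(z), red(z), mammal(k), flagged(z), blue(k).
Round 2 — r5, r9, derive wooden(k), penguin(z).
Round 3 — r14, derive hot(z).
Round 4 — r10, derive locked(k).
Round 5 — r11, derive metal(k).
Round 6 — r13, derive approved(z).
Derived: wooden(k) (round 2), cold(z) (round 1), locked(k) (round 4). swims(z) never appears in any round.

swims(z)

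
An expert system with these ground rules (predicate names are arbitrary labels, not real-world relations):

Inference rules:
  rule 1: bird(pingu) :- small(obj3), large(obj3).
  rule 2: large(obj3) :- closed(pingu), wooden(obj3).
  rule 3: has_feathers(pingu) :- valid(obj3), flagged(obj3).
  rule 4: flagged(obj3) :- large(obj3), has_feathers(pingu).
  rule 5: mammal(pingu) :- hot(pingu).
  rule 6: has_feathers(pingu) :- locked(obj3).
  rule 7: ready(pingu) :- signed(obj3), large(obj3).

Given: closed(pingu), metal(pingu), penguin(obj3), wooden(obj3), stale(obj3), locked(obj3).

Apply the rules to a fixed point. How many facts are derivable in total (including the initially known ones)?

9

[1] rule 2 [large(obj3) :- closed(pingu), wooden(obj3).]; rule 6 [has_feathers(pingu) :- locked(obj3).]. ⇒ new: large(obj3), has_feathers(pingu).
[2] rule 4 [flagged(obj3) :- large(obj3), has_feathers(pingu).]. ⇒ new: flagged(obj3).
Closure: {closed(pingu), flagged(obj3), has_feathers(pingu), large(obj3), locked(obj3), metal(pingu), penguin(obj3), stale(obj3), wooden(obj3)} — 9 facts.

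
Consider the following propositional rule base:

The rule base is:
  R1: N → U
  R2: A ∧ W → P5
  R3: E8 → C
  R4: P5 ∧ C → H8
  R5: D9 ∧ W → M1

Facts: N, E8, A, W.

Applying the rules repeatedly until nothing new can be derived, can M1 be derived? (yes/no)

no

Round 1 — R1, R2, R3, derive U, P5, C.
Round 2 — R4, derive H8.
Fixed point reached. M1 is concluded only by R5; R5 needs D9 (never derived).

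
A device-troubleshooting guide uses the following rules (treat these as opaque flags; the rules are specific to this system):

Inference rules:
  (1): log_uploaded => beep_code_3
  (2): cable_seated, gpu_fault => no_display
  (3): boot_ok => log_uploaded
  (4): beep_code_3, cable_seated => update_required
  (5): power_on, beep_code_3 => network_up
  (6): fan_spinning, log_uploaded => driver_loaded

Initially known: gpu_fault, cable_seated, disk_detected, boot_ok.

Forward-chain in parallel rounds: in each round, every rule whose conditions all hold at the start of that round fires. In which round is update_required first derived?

3

Round 1 — (2), (3), derive no_display, log_uploaded.
Round 2 — (1), derive beep_code_3.
Round 3 — (4), derive update_required.
update_required first appears in round 3.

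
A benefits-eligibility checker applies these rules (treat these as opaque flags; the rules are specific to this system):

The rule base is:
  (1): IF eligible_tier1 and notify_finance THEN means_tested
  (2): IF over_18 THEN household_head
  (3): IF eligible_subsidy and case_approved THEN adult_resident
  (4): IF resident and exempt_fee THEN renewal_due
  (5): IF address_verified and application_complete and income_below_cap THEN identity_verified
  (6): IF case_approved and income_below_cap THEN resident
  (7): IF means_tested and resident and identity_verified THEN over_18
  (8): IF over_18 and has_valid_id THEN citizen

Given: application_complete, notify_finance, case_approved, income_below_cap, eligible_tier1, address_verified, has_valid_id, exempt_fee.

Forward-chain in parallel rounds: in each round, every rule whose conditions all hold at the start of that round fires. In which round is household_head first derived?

Round 1: (1) [IF eligible_tier1 and notify_finance THEN means_tested]; (5) [IF address_verified and application_complete and income_below_cap THEN identity_verified]; (6) [IF case_approved and income_below_cap THEN resident]. New: means_tested, identity_verified, resident.
Round 2: (4) [IF resident and exempt_fee THEN renewal_due]; (7) [IF means_tested and resident and identity_verified THEN over_18]. New: renewal_due, over_18.
Round 3: (2) [IF over_18 THEN household_head]; (8) [IF over_18 and has_valid_id THEN citizen]. New: household_head, citizen.
household_head first appears in round 3.

3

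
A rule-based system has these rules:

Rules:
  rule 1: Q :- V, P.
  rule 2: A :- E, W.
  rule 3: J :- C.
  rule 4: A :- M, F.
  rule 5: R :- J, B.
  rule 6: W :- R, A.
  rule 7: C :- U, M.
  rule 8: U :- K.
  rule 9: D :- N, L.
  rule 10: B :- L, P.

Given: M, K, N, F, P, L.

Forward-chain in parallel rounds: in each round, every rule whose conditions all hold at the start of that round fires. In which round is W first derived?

Round 1 fires rule 4, rule 8, rule 9, rule 10, giving A, U, D, B.
Round 2 fires rule 7, giving C.
Round 3 fires rule 3, giving J.
Round 4 fires rule 5, giving R.
Round 5 fires rule 6, giving W.
W first appears in round 5.

5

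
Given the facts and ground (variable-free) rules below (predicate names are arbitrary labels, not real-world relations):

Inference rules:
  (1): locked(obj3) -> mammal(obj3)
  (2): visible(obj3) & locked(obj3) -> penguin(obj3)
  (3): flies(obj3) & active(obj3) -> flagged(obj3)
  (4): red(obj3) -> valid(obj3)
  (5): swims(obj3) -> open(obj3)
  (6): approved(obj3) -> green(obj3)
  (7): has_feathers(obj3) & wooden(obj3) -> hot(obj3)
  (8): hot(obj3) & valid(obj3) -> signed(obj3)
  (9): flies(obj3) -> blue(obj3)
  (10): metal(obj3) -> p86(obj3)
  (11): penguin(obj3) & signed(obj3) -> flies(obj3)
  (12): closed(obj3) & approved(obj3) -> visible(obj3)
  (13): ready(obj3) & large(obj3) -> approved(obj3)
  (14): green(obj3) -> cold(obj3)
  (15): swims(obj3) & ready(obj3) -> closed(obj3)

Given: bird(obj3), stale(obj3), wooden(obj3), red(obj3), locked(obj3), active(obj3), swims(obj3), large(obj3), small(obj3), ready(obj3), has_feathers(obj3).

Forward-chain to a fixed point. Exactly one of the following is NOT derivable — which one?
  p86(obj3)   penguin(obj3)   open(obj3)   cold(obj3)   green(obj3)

Round 1 — (1), (4), (5), (7), (13), (15), derive mammal(obj3), valid(obj3), open(obj3), hot(obj3), approved(obj3), closed(obj3).
Round 2 — (6), (8), (12), derive green(obj3), signed(obj3), visible(obj3).
Round 3 — (2), (14), derive penguin(obj3), cold(obj3).
Round 4 — (11), derive flies(obj3).
Round 5 — (3), (9), derive flagged(obj3), blue(obj3).
Derived: green(obj3) (round 2), cold(obj3) (round 3), penguin(obj3) (round 3), open(obj3) (round 1). p86(obj3) never appears in any round.

p86(obj3)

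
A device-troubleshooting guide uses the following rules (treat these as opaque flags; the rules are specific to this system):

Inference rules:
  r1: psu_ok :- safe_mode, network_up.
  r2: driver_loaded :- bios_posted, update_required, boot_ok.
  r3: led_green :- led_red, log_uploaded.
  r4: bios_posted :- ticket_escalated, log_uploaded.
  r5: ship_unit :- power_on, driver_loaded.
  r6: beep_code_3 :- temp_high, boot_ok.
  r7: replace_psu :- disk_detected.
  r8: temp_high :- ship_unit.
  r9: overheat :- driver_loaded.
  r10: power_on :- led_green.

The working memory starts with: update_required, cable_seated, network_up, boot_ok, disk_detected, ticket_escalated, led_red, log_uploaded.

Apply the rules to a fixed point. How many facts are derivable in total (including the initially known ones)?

17

[1] r3 [led_green :- led_red, log_uploaded.]; r4 [bios_posted :- ticket_escalated, log_uploaded.]; r7 [replace_psu :- disk_detected.]. ⇒ new: led_green, bios_posted, replace_psu.
[2] r2 [driver_loaded :- bios_posted, update_required, boot_ok.]; r10 [power_on :- led_green.]. ⇒ new: driver_loaded, power_on.
[3] r5 [ship_unit :- power_on, driver_loaded.]; r9 [overheat :- driver_loaded.]. ⇒ new: ship_unit, overheat.
[4] r8 [temp_high :- ship_unit.]. ⇒ new: temp_high.
[5] r6 [beep_code_3 :- temp_high, boot_ok.]. ⇒ new: beep_code_3.
Closure: {beep_code_3, bios_posted, boot_ok, cable_seated, disk_detected, driver_loaded, led_green, led_red, log_uploaded, network_up, overheat, power_on, replace_psu, ship_unit, temp_high, ticket_escalated, update_required} — 17 facts.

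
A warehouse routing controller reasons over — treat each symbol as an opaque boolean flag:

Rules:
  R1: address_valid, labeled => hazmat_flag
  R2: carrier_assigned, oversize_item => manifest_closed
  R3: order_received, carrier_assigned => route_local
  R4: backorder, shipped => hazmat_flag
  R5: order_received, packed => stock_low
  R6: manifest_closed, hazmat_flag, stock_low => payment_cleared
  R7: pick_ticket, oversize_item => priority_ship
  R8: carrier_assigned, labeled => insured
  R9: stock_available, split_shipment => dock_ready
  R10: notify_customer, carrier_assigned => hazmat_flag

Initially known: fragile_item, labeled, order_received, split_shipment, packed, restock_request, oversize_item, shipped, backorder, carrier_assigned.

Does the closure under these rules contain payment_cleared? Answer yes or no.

Round 1 fires R2, R3, R4, R5, R8, giving manifest_closed, route_local, hazmat_flag, stock_low, insured.
Round 2 fires R6, giving payment_cleared.
payment_cleared appears in round 2, so it is derivable.

yes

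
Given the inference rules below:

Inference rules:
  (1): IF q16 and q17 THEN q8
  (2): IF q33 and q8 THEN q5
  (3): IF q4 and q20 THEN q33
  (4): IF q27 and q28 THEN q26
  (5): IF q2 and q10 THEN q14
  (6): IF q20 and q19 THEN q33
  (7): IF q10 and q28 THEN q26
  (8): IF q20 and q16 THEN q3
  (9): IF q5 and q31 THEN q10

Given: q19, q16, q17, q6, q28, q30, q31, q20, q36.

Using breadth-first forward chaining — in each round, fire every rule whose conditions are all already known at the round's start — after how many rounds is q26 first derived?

Round 1 fires (1), (6), (8), giving q8, q33, q3.
Round 2 fires (2), giving q5.
Round 3 fires (9), giving q10.
Round 4 fires (7), giving q26.
q26 first appears in round 4.

4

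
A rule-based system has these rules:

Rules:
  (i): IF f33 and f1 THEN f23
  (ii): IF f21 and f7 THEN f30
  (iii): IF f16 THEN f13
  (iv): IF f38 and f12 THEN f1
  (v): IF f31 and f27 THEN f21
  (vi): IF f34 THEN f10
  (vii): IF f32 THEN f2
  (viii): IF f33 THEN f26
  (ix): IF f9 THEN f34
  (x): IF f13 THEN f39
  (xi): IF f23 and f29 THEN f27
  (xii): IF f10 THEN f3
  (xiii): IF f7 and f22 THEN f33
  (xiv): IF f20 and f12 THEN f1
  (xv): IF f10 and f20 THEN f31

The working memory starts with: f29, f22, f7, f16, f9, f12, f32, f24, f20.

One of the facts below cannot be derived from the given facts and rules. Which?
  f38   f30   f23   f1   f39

Round 1: (iii) [IF f16 THEN f13]; (vii) [IF f32 THEN f2]; (ix) [IF f9 THEN f34]; (xiii) [IF f7 and f22 THEN f33]; (xiv) [IF f20 and f12 THEN f1]. Adds f13, f2, f34, f33, f1.
Round 2: (i) [IF f33 and f1 THEN f23]; (vi) [IF f34 THEN f10]; (viii) [IF f33 THEN f26]; (x) [IF f13 THEN f39]. Adds f23, f10, f26, f39.
Round 3: (xi) [IF f23 and f29 THEN f27]; (xii) [IF f10 THEN f3]; (xv) [IF f10 and f20 THEN f31]. Adds f27, f3, f31.
Round 4: (v) [IF f31 and f27 THEN f21]. Adds f21.
Round 5: (ii) [IF f21 and f7 THEN f30]. Adds f30.
Derived: f39 (round 2), f23 (round 2), f30 (round 5), f1 (round 1). f38 never appears in any round.

f38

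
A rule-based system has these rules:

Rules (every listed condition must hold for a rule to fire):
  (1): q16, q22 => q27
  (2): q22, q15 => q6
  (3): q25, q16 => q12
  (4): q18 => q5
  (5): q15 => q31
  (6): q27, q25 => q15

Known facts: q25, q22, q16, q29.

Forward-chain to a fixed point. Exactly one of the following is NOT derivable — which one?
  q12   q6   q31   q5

q5

Round 1: (1) [q16, q22 => q27]; (3) [q25, q16 => q12]. Adds q27, q12.
Round 2: (6) [q27, q25 => q15]. Adds q15.
Round 3: (2) [q22, q15 => q6]; (5) [q15 => q31]. Adds q6, q31.
Derived: q31 (round 3), q6 (round 3), q12 (round 1). q5 never appears in any round.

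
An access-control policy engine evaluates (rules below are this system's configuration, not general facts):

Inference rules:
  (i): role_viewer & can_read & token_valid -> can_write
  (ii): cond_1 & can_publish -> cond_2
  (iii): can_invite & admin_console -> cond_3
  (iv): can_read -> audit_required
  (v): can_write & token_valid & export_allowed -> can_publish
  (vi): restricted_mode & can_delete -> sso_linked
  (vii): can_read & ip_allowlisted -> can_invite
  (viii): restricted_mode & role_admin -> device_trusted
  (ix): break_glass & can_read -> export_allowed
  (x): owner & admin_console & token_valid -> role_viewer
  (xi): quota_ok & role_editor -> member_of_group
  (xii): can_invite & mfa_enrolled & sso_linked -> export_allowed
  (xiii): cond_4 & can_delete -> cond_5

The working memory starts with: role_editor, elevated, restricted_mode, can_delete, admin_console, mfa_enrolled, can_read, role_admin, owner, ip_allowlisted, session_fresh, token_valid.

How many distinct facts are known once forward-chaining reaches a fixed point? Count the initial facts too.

Round 1 fires (iv), (vi), (vii), (viii), (x), giving audit_required, sso_linked, can_invite, device_trusted, role_viewer.
Round 2 fires (i), (iii), (xii), giving can_write, cond_3, export_allowed.
Round 3 fires (v), giving can_publish.
Closure: {admin_console, audit_required, can_delete, can_invite, can_publish, can_read, can_write, cond_3, device_trusted, elevated, export_allowed, ip_allowlisted, mfa_enrolled, owner, restricted_mode, role_admin, role_editor, role_viewer, session_fresh, sso_linked, token_valid} — 21 facts.

21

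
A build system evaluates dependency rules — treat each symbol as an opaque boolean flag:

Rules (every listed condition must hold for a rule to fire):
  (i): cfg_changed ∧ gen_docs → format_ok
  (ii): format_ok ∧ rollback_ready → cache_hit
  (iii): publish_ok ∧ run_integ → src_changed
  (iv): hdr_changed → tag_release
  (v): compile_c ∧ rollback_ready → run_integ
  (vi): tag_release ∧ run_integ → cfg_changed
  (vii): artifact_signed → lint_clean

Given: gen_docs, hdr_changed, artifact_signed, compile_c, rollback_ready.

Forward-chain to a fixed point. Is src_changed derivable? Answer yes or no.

no

Round 1 fires (iv), (v), (vii), giving tag_release, run_integ, lint_clean.
Round 2 fires (vi), giving cfg_changed.
Round 3 fires (i), giving format_ok.
Round 4 fires (ii), giving cache_hit.
Fixed point reached. src_changed is concluded only by (iii); (iii) needs publish_ok (never derived).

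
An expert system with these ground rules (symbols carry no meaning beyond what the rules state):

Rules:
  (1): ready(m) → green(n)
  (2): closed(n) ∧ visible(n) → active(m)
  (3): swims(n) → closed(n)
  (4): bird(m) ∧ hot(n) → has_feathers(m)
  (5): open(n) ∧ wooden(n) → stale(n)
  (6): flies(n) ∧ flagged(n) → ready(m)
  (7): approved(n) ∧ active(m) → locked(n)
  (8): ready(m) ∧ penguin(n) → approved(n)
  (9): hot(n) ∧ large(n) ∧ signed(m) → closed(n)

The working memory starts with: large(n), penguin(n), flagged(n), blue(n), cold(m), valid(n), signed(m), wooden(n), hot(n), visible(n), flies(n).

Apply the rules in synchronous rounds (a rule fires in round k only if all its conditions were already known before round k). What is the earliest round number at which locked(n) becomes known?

Round 1: (6) [flies(n) ∧ flagged(n) → ready(m)]; (9) [hot(n) ∧ large(n) ∧ signed(m) → closed(n)]. New: ready(m), closed(n).
Round 2: (1) [ready(m) → green(n)]; (2) [closed(n) ∧ visible(n) → active(m)]; (8) [ready(m) ∧ penguin(n) → approved(n)]. New: green(n), active(m), approved(n).
Round 3: (7) [approved(n) ∧ active(m) → locked(n)]. New: locked(n).
locked(n) first appears in round 3.

3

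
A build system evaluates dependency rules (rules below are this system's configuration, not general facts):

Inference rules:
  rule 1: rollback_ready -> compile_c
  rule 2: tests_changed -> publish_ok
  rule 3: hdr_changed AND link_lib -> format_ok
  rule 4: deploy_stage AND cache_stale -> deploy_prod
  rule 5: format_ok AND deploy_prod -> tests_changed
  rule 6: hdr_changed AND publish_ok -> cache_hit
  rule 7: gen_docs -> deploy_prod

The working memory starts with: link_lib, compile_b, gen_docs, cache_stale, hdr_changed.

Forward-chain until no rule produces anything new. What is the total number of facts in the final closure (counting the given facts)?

Round 1 fires rule 3, rule 7, giving format_ok, deploy_prod.
Round 2 fires rule 5, giving tests_changed.
Round 3 fires rule 2, giving publish_ok.
Round 4 fires rule 6, giving cache_hit.
Closure: {cache_hit, cache_stale, compile_b, deploy_prod, format_ok, gen_docs, hdr_changed, link_lib, publish_ok, tests_changed} — 10 facts.

10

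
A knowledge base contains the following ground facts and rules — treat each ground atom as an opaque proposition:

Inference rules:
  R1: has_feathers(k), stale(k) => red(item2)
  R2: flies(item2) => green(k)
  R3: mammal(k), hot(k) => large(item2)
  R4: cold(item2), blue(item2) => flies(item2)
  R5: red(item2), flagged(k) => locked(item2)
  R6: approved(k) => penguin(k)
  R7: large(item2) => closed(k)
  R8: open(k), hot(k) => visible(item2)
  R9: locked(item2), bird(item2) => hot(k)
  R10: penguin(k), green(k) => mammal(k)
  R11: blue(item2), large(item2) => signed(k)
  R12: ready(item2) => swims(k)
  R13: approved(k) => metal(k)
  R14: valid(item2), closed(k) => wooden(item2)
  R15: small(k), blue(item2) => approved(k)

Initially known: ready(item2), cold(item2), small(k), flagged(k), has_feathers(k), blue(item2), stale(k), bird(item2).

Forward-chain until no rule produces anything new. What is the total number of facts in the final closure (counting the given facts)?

21

Round 1: R1 [has_feathers(k), stale(k) => red(item2)]; R4 [cold(item2), blue(item2) => flies(item2)]; R12 [ready(item2) => swims(k)]; R15 [small(k), blue(item2) => approved(k)]. New: red(item2), flies(item2), swims(k), approved(k).
Round 2: R2 [flies(item2) => green(k)]; R5 [red(item2), flagged(k) => locked(item2)]; R6 [approved(k) => penguin(k)]; R13 [approved(k) => metal(k)]. New: green(k), locked(item2), penguin(k), metal(k).
Round 3: R9 [locked(item2), bird(item2) => hot(k)]; R10 [penguin(k), green(k) => mammal(k)]. New: hot(k), mammal(k).
Round 4: R3 [mammal(k), hot(k) => large(item2)]. New: large(item2).
Round 5: R7 [large(item2) => closed(k)]; R11 [blue(item2), large(item2) => signed(k)]. New: closed(k), signed(k).
Closure: {approved(k), bird(item2), blue(item2), closed(k), cold(item2), flagged(k), flies(item2), green(k), has_feathers(k), hot(k), large(item2), locked(item2), mammal(k), metal(k), penguin(k), ready(item2), red(item2), signed(k), small(k), stale(k), swims(k)} — 21 facts.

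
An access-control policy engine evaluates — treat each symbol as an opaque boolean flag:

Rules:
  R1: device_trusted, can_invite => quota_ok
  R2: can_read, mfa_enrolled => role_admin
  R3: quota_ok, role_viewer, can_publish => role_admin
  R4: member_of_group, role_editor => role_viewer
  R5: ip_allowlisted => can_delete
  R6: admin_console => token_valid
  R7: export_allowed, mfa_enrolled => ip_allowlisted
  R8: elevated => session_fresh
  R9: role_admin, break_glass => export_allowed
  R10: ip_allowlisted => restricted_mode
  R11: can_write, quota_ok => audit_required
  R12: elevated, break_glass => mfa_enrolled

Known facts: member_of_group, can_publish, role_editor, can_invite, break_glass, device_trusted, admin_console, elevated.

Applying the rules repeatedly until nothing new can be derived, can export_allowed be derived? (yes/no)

Round 1 — R1, R4, R6, R8, R12, derive quota_ok, role_viewer, token_valid, session_fresh, mfa_enrolled.
Round 2 — R3, derive role_admin.
Round 3 — R9, derive export_allowed.
Round 4 — R7, derive ip_allowlisted.
Round 5 — R5, R10, derive can_delete, restricted_mode.
export_allowed appears in round 3, so it is derivable.

yes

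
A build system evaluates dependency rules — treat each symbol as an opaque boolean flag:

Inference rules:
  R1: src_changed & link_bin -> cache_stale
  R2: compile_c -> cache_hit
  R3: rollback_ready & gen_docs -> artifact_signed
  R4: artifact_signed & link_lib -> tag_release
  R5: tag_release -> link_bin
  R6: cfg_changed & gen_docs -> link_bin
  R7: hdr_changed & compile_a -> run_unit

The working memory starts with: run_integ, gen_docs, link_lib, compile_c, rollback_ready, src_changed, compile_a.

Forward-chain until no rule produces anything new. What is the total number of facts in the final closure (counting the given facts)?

12

Round 1 — R2, R3, derive cache_hit, artifact_signed.
Round 2 — R4, derive tag_release.
Round 3 — R5, derive link_bin.
Round 4 — R1, derive cache_stale.
Closure: {artifact_signed, cache_hit, cache_stale, compile_a, compile_c, gen_docs, link_bin, link_lib, rollback_ready, run_integ, src_changed, tag_release} — 12 facts.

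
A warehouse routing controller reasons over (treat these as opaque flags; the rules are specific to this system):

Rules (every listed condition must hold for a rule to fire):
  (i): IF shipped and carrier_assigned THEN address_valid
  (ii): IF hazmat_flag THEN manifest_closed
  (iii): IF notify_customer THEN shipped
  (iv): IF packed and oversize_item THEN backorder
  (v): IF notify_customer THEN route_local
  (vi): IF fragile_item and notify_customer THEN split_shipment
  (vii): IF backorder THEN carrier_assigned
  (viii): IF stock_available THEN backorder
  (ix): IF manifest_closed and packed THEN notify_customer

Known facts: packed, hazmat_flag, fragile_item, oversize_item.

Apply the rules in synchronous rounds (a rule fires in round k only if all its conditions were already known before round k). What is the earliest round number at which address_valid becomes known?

4

Round 1 fires (ii), (iv), giving manifest_closed, backorder.
Round 2 fires (vii), (ix), giving carrier_assigned, notify_customer.
Round 3 fires (iii), (v), (vi), giving shipped, route_local, split_shipment.
Round 4 fires (i), giving address_valid.
address_valid first appears in round 4.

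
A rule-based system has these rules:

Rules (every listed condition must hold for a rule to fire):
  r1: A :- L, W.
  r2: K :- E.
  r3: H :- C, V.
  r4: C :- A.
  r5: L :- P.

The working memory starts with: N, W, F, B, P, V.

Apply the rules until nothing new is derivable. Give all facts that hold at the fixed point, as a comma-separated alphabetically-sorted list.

Round 1: r5 [L :- P.]. New: L.
Round 2: r1 [A :- L, W.]. New: A.
Round 3: r4 [C :- A.]. New: C.
Round 4: r3 [H :- C, V.]. New: H.

A, B, C, F, H, L, N, P, V, W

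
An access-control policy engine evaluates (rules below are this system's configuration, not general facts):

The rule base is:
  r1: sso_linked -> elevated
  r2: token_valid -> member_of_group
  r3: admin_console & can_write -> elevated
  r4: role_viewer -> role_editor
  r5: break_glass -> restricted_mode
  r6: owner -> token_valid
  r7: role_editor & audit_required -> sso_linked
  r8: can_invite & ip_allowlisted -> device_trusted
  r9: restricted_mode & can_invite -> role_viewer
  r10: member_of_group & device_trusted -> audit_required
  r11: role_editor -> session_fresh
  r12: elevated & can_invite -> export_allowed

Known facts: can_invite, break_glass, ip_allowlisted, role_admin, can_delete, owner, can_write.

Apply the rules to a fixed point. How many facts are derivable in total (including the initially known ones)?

Round 1 — r5, r6, r8, derive restricted_mode, token_valid, device_trusted.
Round 2 — r2, r9, derive member_of_group, role_viewer.
Round 3 — r4, r10, derive role_editor, audit_required.
Round 4 — r7, r11, derive sso_linked, session_fresh.
Round 5 — r1, derive elevated.
Round 6 — r12, derive export_allowed.
Closure: {audit_required, break_glass, can_delete, can_invite, can_write, device_trusted, elevated, export_allowed, ip_allowlisted, member_of_group, owner, restricted_mode, role_admin, role_editor, role_viewer, session_fresh, sso_linked, token_valid} — 18 facts.

18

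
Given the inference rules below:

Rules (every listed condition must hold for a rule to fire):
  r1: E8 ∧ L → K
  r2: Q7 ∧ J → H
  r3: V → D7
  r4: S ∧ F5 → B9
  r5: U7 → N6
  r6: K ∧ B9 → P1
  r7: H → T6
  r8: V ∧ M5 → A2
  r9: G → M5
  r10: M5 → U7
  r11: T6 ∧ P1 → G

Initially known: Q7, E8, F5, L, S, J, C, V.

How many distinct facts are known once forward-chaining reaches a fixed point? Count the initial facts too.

Round 1 — r1, r2, r3, r4, derive K, H, D7, B9.
Round 2 — r6, r7, derive P1, T6.
Round 3 — r11, derive G.
Round 4 — r9, derive M5.
Round 5 — r8, r10, derive A2, U7.
Round 6 — r5, derive N6.
Closure: {A2, B9, C, D7, E8, F5, G, H, J, K, L, M5, N6, P1, Q7, S, T6, U7, V} — 19 facts.

19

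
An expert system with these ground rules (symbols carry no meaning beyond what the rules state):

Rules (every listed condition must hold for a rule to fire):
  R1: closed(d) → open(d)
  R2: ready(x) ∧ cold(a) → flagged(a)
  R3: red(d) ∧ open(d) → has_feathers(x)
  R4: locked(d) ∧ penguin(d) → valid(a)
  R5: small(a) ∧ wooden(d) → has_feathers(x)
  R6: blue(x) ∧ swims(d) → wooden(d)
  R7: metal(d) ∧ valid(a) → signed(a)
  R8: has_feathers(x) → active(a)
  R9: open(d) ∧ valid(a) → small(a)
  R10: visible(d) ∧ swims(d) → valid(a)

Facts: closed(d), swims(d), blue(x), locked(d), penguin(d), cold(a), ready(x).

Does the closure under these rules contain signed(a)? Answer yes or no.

Round 1 — R1, R2, R4, R6, derive open(d), flagged(a), valid(a), wooden(d).
Round 2 — R9, derive small(a).
Round 3 — R5, derive has_feathers(x).
Round 4 — R8, derive active(a).
Fixed point reached. signed(a) is concluded only by R7; R7 needs metal(d) (never derived).

no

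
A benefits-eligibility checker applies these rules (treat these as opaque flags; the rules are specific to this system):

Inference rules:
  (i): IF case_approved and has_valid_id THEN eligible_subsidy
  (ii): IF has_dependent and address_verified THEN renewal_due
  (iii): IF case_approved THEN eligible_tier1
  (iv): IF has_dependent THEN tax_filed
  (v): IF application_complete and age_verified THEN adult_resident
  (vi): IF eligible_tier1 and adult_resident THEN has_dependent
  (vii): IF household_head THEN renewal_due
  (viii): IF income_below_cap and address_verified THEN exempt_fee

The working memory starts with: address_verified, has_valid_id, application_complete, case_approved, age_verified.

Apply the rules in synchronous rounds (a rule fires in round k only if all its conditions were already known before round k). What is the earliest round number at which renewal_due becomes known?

3

Round 1 — (i), (iii), (v), derive eligible_subsidy, eligible_tier1, adult_resident.
Round 2 — (vi), derive has_dependent.
Round 3 — (ii), (iv), derive renewal_due, tax_filed.
renewal_due first appears in round 3.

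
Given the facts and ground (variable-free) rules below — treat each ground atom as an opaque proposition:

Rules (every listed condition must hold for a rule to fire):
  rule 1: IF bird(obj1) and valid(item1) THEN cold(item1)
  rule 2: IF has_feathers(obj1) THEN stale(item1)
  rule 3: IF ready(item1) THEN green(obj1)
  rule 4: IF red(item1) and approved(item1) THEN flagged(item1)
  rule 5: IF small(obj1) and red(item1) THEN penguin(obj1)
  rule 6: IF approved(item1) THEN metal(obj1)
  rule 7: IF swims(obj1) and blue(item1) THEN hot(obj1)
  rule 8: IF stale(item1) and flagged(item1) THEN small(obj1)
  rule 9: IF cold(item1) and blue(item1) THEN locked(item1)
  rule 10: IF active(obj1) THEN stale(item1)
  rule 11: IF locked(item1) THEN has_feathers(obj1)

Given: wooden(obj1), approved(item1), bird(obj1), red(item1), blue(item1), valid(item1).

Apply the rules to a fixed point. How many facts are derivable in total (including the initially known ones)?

Round 1 — rule 1, rule 4, rule 6, derive cold(item1), flagged(item1), metal(obj1).
Round 2 — rule 9, derive locked(item1).
Round 3 — rule 11, derive has_feathers(obj1).
Round 4 — rule 2, derive stale(item1).
Round 5 — rule 8, derive small(obj1).
Round 6 — rule 5, derive penguin(obj1).
Closure: {approved(item1), bird(obj1), blue(item1), cold(item1), flagged(item1), has_feathers(obj1), locked(item1), metal(obj1), penguin(obj1), red(item1), small(obj1), stale(item1), valid(item1), wooden(obj1)} — 14 facts.

14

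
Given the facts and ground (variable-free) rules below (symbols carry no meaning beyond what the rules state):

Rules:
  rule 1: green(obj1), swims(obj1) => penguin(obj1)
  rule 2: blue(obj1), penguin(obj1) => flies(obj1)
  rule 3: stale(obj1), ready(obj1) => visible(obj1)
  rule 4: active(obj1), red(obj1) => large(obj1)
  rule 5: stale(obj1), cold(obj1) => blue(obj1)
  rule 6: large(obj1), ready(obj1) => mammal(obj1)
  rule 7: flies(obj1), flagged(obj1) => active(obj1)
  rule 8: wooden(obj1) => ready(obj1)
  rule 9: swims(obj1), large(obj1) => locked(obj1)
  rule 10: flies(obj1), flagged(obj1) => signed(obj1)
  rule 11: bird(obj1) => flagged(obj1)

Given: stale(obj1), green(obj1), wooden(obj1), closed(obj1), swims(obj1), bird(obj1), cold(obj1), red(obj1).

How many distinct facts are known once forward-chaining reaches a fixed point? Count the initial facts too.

Round 1: rule 1 [green(obj1), swims(obj1) => penguin(obj1)]; rule 5 [stale(obj1), cold(obj1) => blue(obj1)]; rule 8 [wooden(obj1) => ready(obj1)]; rule 11 [bird(obj1) => flagged(obj1)]. New: penguin(obj1), blue(obj1), ready(obj1), flagged(obj1).
Round 2: rule 2 [blue(obj1), penguin(obj1) => flies(obj1)]; rule 3 [stale(obj1), ready(obj1) => visible(obj1)]. New: flies(obj1), visible(obj1).
Round 3: rule 7 [flies(obj1), flagged(obj1) => active(obj1)]; rule 10 [flies(obj1), flagged(obj1) => signed(obj1)]. New: active(obj1), signed(obj1).
Round 4: rule 4 [active(obj1), red(obj1) => large(obj1)]. New: large(obj1).
Round 5: rule 6 [large(obj1), ready(obj1) => mammal(obj1)]; rule 9 [swims(obj1), large(obj1) => locked(obj1)]. New: mammal(obj1), locked(obj1).
Closure: {active(obj1), bird(obj1), blue(obj1), closed(obj1), cold(obj1), flagged(obj1), flies(obj1), green(obj1), large(obj1), locked(obj1), mammal(obj1), penguin(obj1), ready(obj1), red(obj1), signed(obj1), stale(obj1), swims(obj1), visible(obj1), wooden(obj1)} — 19 facts.

19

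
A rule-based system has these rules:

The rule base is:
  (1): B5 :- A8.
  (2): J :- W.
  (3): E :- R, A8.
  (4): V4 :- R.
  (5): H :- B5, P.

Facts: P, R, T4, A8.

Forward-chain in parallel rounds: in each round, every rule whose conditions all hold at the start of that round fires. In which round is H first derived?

[1] (1) [B5 :- A8.]; (3) [E :- R, A8.]; (4) [V4 :- R.]. ⇒ new: B5, E, V4.
[2] (5) [H :- B5, P.]. ⇒ new: H.
H first appears in round 2.

2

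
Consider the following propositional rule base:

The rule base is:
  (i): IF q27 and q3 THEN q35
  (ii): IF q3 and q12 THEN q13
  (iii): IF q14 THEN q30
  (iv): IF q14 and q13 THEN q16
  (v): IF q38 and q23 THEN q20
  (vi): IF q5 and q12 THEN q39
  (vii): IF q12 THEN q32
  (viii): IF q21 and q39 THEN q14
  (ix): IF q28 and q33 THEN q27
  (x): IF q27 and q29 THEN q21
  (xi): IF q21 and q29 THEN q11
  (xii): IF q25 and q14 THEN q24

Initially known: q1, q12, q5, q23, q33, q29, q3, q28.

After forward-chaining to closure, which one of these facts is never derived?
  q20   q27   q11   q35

q20

[1] (ii) [IF q3 and q12 THEN q13]; (vi) [IF q5 and q12 THEN q39]; (vii) [IF q12 THEN q32]; (ix) [IF q28 and q33 THEN q27]. ⇒ new: q13, q39, q32, q27.
[2] (i) [IF q27 and q3 THEN q35]; (x) [IF q27 and q29 THEN q21]. ⇒ new: q35, q21.
[3] (viii) [IF q21 and q39 THEN q14]; (xi) [IF q21 and q29 THEN q11]. ⇒ new: q14, q11.
[4] (iii) [IF q14 THEN q30]; (iv) [IF q14 and q13 THEN q16]. ⇒ new: q30, q16.
Derived: q11 (round 3), q27 (round 1), q35 (round 2). q20 never appears in any round.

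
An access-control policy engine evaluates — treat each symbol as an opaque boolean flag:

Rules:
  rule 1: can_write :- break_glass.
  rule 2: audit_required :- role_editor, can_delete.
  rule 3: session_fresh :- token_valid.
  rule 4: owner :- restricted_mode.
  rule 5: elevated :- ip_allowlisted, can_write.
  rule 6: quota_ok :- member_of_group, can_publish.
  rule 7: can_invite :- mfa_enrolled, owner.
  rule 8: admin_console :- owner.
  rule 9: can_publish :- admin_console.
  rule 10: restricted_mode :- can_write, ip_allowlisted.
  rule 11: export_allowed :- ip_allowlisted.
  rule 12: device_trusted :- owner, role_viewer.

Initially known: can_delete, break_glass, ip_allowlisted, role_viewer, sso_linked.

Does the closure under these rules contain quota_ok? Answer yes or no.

no

Round 1 — rule 1, rule 11, derive can_write, export_allowed.
Round 2 — rule 5, rule 10, derive elevated, restricted_mode.
Round 3 — rule 4, derive owner.
Round 4 — rule 8, rule 12, derive admin_console, device_trusted.
Round 5 — rule 9, derive can_publish.
Fixed point reached. quota_ok is concluded only by rule 6; rule 6 needs member_of_group (never derived).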